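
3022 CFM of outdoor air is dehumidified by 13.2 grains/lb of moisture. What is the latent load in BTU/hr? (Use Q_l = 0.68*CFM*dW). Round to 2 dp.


Q = 0.68 * 3022 * 13.2 = 27125.47 BTU/hr

27125.47 BTU/hr


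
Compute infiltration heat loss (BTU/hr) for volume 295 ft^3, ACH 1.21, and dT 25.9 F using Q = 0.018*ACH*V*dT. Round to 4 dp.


Q = 0.018 * 1.21 * 295 * 25.9 = 166.4101 BTU/hr

166.4101 BTU/hr


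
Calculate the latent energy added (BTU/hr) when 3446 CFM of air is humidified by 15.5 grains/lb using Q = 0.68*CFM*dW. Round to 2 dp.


Q = 0.68 * 3446 * 15.5 = 36320.84 BTU/hr

36320.84 BTU/hr


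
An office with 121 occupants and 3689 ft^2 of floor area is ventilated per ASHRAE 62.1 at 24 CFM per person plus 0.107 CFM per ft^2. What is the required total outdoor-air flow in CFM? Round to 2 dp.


Total = 121*24 + 3689*0.107 = 3298.72 CFM

3298.72 CFM


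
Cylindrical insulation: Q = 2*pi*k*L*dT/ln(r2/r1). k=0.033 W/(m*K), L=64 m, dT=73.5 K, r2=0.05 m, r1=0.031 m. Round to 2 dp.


Q = 2*pi*0.033*64*73.5/ln(0.05/0.031) = 2040.33 W

2040.33 W


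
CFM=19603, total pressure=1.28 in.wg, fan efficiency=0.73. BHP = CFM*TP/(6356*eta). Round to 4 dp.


BHP = 19603 * 1.28 / (6356 * 0.73) = 5.4079 hp

5.4079 hp


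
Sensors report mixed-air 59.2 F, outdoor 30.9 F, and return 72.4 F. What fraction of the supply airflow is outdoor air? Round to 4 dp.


frac = (59.2 - 72.4) / (30.9 - 72.4) = 0.3181

0.3181


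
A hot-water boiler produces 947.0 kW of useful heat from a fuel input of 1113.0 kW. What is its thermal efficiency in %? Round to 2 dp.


eta = (947.0/1113.0)*100 = 85.09 %

85.09 %


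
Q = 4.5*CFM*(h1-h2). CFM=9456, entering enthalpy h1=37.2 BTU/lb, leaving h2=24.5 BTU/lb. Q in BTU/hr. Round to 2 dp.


Q = 4.5 * 9456 * (37.2 - 24.5) = 540410.40 BTU/hr

540410.40 BTU/hr


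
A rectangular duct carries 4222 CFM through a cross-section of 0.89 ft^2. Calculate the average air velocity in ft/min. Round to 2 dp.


V = 4222 / 0.89 = 4743.82 ft/min

4743.82 ft/min


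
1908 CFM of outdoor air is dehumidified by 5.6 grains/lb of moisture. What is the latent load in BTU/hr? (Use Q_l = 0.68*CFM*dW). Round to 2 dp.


Q = 0.68 * 1908 * 5.6 = 7265.66 BTU/hr

7265.66 BTU/hr


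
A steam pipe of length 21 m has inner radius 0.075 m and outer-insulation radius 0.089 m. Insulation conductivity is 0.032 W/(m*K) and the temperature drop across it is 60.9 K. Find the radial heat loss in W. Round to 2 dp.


Q = 2*pi*0.032*21*60.9/ln(0.089/0.075) = 1502.43 W

1502.43 W


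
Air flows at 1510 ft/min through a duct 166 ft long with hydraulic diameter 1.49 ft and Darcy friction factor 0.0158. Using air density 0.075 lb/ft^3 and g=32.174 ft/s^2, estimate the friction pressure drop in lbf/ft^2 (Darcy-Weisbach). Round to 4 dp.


v_fps = 1510/60 = 25.1667 ft/s
dp = 0.0158*(166/1.49)*0.075*25.1667^2/(2*32.174) = 1.2994 lbf/ft^2

1.2994 lbf/ft^2


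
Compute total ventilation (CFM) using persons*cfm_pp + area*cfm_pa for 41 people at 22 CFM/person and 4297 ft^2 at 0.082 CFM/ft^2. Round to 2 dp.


Total = 41*22 + 4297*0.082 = 1254.35 CFM

1254.35 CFM


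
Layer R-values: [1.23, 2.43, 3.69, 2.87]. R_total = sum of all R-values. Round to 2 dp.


R_total = 1.23 + 2.43 + 3.69 + 2.87 = 10.22

10.22


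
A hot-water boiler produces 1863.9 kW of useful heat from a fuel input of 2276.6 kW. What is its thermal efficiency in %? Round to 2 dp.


eta = (1863.9/2276.6)*100 = 81.87 %

81.87 %


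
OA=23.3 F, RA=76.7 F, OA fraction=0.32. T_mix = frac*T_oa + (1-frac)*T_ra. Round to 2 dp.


T_mix = 0.32*23.3 + 0.68*76.7 = 59.61 F

59.61 F


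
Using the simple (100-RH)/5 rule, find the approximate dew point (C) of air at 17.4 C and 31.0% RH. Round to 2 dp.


Td = 17.4 - (100-31.0)/5 = 3.60 C

3.60 C


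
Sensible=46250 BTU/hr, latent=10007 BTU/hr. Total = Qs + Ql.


Qt = 46250 + 10007 = 56257 BTU/hr

56257 BTU/hr


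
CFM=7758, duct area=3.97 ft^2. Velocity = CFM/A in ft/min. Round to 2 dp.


V = 7758 / 3.97 = 1954.16 ft/min

1954.16 ft/min


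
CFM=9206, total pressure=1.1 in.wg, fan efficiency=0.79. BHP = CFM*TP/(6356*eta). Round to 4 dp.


BHP = 9206 * 1.1 / (6356 * 0.79) = 2.0168 hp

2.0168 hp


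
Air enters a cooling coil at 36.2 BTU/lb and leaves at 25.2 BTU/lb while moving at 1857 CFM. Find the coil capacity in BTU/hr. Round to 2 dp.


Q = 4.5 * 1857 * (36.2 - 25.2) = 91921.50 BTU/hr

91921.50 BTU/hr


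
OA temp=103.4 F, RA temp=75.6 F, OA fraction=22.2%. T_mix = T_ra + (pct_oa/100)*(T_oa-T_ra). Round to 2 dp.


T_mix = 75.6 + (22.2/100)*(103.4-75.6) = 81.77 F

81.77 F


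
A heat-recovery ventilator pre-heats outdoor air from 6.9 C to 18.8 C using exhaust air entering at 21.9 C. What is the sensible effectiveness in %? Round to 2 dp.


eff = (18.8-6.9)/(21.9-6.9)*100 = 79.33 %

79.33 %


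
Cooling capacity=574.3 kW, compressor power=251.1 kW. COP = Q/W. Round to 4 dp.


COP = 574.3 / 251.1 = 2.2871

2.2871


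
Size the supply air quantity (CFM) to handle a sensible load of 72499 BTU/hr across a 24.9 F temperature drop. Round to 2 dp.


CFM = 72499 / (1.08 * 24.9) = 2695.93

2695.93 CFM


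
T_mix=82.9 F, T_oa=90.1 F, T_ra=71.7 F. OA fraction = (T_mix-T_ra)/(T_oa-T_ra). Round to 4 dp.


frac = (82.9 - 71.7) / (90.1 - 71.7) = 0.6087

0.6087


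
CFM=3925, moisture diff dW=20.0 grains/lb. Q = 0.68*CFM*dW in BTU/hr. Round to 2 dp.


Q = 0.68 * 3925 * 20.0 = 53380.00 BTU/hr

53380.00 BTU/hr


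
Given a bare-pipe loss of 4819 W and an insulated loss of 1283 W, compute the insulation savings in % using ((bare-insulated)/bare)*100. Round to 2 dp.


Savings = ((4819-1283)/4819)*100 = 73.38 %

73.38 %


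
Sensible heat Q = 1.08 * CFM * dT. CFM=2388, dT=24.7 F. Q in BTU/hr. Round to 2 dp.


Q = 1.08 * 2388 * 24.7 = 63702.29 BTU/hr

63702.29 BTU/hr


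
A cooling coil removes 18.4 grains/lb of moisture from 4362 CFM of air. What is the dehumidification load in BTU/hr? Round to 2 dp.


Q = 0.68 * 4362 * 18.4 = 54577.34 BTU/hr

54577.34 BTU/hr


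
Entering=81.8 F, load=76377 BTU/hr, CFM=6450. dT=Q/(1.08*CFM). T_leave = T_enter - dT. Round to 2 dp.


dT = 76377/(1.08*6450) = 10.9643
T_leave = 81.8 - 10.9643 = 70.84 F

70.84 F


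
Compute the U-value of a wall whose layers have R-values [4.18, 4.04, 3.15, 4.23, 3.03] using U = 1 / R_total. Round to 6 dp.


R_total = 4.18 + 4.04 + 3.15 + 4.23 + 3.03 = 18.63
U = 1/18.63 = 0.053677

0.053677


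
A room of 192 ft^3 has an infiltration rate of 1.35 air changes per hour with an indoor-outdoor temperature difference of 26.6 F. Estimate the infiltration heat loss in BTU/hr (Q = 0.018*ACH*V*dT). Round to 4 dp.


Q = 0.018 * 1.35 * 192 * 26.6 = 124.1050 BTU/hr

124.1050 BTU/hr


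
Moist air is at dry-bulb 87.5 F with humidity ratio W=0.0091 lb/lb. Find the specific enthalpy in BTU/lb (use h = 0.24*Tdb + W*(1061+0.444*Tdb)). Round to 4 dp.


h = 0.24*87.5 + 0.0091*(1061+0.444*87.5) = 31.0086 BTU/lb

31.0086 BTU/lb


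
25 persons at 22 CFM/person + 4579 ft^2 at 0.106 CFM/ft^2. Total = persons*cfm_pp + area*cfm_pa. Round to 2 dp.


Total = 25*22 + 4579*0.106 = 1035.37 CFM

1035.37 CFM


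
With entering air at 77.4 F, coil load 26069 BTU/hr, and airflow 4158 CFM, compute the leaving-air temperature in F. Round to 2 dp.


dT = 26069/(1.08*4158) = 5.8052
T_leave = 77.4 - 5.8052 = 71.59 F

71.59 F


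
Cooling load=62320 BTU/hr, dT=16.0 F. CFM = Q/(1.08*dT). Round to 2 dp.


CFM = 62320 / (1.08 * 16.0) = 3606.48

3606.48 CFM


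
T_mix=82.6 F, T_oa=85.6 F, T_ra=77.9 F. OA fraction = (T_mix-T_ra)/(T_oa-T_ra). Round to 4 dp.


frac = (82.6 - 77.9) / (85.6 - 77.9) = 0.6104

0.6104


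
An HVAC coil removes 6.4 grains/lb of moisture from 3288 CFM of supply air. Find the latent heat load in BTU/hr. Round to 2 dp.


Q = 0.68 * 3288 * 6.4 = 14309.38 BTU/hr

14309.38 BTU/hr


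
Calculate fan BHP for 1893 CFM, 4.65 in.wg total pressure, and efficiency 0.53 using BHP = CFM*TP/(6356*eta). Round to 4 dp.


BHP = 1893 * 4.65 / (6356 * 0.53) = 2.6130 hp

2.6130 hp


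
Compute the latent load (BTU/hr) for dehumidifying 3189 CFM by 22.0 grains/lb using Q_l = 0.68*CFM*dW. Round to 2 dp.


Q = 0.68 * 3189 * 22.0 = 47707.44 BTU/hr

47707.44 BTU/hr


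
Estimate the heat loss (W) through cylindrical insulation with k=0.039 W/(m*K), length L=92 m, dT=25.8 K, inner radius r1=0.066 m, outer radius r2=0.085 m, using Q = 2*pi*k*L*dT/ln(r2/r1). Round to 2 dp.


Q = 2*pi*0.039*92*25.8/ln(0.085/0.066) = 2298.99 W

2298.99 W


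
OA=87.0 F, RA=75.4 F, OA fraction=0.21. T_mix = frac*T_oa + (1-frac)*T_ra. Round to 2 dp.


T_mix = 0.21*87.0 + 0.79*75.4 = 77.84 F

77.84 F


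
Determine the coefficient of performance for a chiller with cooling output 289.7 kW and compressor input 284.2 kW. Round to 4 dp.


COP = 289.7 / 284.2 = 1.0194

1.0194


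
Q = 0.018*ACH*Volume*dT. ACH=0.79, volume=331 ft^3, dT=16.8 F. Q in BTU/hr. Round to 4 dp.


Q = 0.018 * 0.79 * 331 * 16.8 = 79.0746 BTU/hr

79.0746 BTU/hr


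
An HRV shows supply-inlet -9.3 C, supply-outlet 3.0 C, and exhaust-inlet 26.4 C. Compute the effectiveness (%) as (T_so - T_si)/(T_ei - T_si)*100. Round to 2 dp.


eff = (3.0-(-9.3))/(26.4-(-9.3))*100 = 34.45 %

34.45 %


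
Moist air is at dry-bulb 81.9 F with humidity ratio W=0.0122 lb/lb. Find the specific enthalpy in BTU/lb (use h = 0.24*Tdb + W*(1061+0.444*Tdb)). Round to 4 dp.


h = 0.24*81.9 + 0.0122*(1061+0.444*81.9) = 33.0438 BTU/lb

33.0438 BTU/lb


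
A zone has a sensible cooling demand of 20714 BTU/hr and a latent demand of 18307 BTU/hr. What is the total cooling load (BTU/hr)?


Qt = 20714 + 18307 = 39021 BTU/hr

39021 BTU/hr


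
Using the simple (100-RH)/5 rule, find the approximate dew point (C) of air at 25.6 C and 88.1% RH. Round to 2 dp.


Td = 25.6 - (100-88.1)/5 = 23.22 C

23.22 C


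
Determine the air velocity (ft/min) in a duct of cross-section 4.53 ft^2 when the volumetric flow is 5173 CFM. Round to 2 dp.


V = 5173 / 4.53 = 1141.94 ft/min

1141.94 ft/min


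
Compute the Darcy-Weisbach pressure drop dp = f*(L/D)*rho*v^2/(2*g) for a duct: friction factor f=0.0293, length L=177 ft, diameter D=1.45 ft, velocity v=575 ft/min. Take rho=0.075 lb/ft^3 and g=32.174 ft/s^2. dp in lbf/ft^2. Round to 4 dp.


v_fps = 575/60 = 9.5833 ft/s
dp = 0.0293*(177/1.45)*0.075*9.5833^2/(2*32.174) = 0.3829 lbf/ft^2

0.3829 lbf/ft^2


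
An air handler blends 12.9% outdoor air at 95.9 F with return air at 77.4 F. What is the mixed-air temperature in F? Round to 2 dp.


T_mix = 77.4 + (12.9/100)*(95.9-77.4) = 79.79 F

79.79 F


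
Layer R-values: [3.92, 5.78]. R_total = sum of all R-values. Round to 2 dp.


R_total = 3.92 + 5.78 = 9.70

9.70


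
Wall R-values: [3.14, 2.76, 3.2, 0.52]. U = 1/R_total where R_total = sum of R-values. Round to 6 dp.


R_total = 3.14 + 2.76 + 3.2 + 0.52 = 9.62
U = 1/9.62 = 0.103950

0.103950


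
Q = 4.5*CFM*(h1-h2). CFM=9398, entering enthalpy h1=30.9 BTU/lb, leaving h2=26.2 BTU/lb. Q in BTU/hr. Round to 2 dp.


Q = 4.5 * 9398 * (30.9 - 26.2) = 198767.70 BTU/hr

198767.70 BTU/hr


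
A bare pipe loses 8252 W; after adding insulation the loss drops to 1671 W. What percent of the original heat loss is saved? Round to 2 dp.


Savings = ((8252-1671)/8252)*100 = 79.75 %

79.75 %


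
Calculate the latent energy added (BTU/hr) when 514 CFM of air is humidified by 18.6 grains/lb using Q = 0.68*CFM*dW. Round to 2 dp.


Q = 0.68 * 514 * 18.6 = 6501.07 BTU/hr

6501.07 BTU/hr


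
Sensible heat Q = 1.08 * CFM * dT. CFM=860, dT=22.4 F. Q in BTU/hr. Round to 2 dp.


Q = 1.08 * 860 * 22.4 = 20805.12 BTU/hr

20805.12 BTU/hr


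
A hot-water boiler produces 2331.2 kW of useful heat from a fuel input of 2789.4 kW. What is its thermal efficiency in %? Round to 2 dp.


eta = (2331.2/2789.4)*100 = 83.57 %

83.57 %


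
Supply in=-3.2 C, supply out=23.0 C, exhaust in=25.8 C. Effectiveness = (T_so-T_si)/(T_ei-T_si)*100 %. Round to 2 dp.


eff = (23.0-(-3.2))/(25.8-(-3.2))*100 = 90.34 %

90.34 %


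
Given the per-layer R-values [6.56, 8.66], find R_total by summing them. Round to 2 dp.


R_total = 6.56 + 8.66 = 15.22

15.22


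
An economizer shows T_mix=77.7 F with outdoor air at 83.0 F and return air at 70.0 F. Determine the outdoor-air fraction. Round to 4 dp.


frac = (77.7 - 70.0) / (83.0 - 70.0) = 0.5923

0.5923


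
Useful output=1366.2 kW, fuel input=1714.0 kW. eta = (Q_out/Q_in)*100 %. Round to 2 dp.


eta = (1366.2/1714.0)*100 = 79.71 %

79.71 %


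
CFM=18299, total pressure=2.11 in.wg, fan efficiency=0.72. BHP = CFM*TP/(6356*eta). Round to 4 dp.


BHP = 18299 * 2.11 / (6356 * 0.72) = 8.4371 hp

8.4371 hp


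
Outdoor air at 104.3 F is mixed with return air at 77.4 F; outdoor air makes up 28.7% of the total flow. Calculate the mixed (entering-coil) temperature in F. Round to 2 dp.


T_mix = 77.4 + (28.7/100)*(104.3-77.4) = 85.12 F

85.12 F


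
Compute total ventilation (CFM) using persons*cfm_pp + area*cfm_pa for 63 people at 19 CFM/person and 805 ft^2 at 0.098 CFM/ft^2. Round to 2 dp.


Total = 63*19 + 805*0.098 = 1275.89 CFM

1275.89 CFM


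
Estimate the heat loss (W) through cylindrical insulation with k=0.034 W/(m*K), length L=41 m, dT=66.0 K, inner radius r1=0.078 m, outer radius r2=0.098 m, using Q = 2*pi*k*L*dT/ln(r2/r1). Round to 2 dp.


Q = 2*pi*0.034*41*66.0/ln(0.098/0.078) = 2532.56 W

2532.56 W


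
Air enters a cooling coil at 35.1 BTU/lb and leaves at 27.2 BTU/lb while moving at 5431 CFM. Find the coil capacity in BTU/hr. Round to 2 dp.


Q = 4.5 * 5431 * (35.1 - 27.2) = 193072.05 BTU/hr

193072.05 BTU/hr


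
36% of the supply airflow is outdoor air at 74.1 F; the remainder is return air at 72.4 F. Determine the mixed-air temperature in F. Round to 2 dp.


T_mix = 0.36*74.1 + 0.64*72.4 = 73.01 F

73.01 F


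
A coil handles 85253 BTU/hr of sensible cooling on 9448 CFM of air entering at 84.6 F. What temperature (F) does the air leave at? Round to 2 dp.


dT = 85253/(1.08*9448) = 8.3550
T_leave = 84.6 - 8.3550 = 76.25 F

76.25 F


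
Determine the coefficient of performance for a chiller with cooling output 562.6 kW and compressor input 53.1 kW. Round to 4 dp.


COP = 562.6 / 53.1 = 10.5951

10.5951


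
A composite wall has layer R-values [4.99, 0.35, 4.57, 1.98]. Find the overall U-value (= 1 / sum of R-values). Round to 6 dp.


R_total = 4.99 + 0.35 + 4.57 + 1.98 = 11.89
U = 1/11.89 = 0.084104

0.084104


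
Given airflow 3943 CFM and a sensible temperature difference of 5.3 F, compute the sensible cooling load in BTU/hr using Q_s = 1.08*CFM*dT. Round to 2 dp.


Q = 1.08 * 3943 * 5.3 = 22569.73 BTU/hr

22569.73 BTU/hr


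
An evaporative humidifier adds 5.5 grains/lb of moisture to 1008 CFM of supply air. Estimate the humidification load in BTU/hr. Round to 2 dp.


Q = 0.68 * 1008 * 5.5 = 3769.92 BTU/hr

3769.92 BTU/hr


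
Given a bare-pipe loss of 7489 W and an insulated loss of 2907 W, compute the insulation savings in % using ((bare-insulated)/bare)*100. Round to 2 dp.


Savings = ((7489-2907)/7489)*100 = 61.18 %

61.18 %


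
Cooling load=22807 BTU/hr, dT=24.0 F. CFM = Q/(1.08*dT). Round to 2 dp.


CFM = 22807 / (1.08 * 24.0) = 879.90

879.90 CFM


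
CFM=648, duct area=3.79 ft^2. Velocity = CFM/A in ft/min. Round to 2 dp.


V = 648 / 3.79 = 170.98 ft/min

170.98 ft/min


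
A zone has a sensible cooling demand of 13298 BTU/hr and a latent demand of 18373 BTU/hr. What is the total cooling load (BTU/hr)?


Qt = 13298 + 18373 = 31671 BTU/hr

31671 BTU/hr


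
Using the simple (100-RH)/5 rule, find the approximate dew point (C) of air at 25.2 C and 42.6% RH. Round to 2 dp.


Td = 25.2 - (100-42.6)/5 = 13.72 C

13.72 C


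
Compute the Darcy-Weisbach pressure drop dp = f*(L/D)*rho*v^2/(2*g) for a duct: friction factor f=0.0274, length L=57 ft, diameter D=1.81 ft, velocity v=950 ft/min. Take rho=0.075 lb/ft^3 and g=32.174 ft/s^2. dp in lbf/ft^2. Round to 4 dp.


v_fps = 950/60 = 15.8333 ft/s
dp = 0.0274*(57/1.81)*0.075*15.8333^2/(2*32.174) = 0.2521 lbf/ft^2

0.2521 lbf/ft^2


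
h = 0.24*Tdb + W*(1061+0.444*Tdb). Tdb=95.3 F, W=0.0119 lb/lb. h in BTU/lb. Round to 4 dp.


h = 0.24*95.3 + 0.0119*(1061+0.444*95.3) = 36.0014 BTU/lb

36.0014 BTU/lb


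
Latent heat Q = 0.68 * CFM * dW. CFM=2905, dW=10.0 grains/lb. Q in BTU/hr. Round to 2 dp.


Q = 0.68 * 2905 * 10.0 = 19754.00 BTU/hr

19754.00 BTU/hr


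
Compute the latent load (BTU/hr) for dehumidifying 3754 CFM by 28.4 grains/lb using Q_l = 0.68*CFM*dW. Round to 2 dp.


Q = 0.68 * 3754 * 28.4 = 72497.25 BTU/hr

72497.25 BTU/hr


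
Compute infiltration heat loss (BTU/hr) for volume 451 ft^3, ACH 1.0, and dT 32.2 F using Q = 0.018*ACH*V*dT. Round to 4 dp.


Q = 0.018 * 1.0 * 451 * 32.2 = 261.3996 BTU/hr

261.3996 BTU/hr


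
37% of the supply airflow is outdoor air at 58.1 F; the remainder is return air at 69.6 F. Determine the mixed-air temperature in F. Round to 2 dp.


T_mix = 0.37*58.1 + 0.63*69.6 = 65.35 F

65.35 F


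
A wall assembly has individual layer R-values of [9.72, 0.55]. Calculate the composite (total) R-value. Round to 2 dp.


R_total = 9.72 + 0.55 = 10.27

10.27


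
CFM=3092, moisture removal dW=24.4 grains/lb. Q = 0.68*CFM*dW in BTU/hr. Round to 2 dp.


Q = 0.68 * 3092 * 24.4 = 51302.46 BTU/hr

51302.46 BTU/hr


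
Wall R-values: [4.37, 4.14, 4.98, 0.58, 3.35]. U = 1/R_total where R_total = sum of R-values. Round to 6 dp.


R_total = 4.37 + 4.14 + 4.98 + 0.58 + 3.35 = 17.42
U = 1/17.42 = 0.057405

0.057405


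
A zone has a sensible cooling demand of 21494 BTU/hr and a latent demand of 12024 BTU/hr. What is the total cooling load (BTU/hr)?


Qt = 21494 + 12024 = 33518 BTU/hr

33518 BTU/hr


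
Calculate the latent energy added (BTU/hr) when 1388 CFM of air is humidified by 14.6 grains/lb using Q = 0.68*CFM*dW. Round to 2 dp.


Q = 0.68 * 1388 * 14.6 = 13780.06 BTU/hr

13780.06 BTU/hr


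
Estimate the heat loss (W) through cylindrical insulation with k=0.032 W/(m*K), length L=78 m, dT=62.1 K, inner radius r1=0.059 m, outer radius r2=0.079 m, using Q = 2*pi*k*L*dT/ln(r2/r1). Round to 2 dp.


Q = 2*pi*0.032*78*62.1/ln(0.079/0.059) = 3336.31 W

3336.31 W


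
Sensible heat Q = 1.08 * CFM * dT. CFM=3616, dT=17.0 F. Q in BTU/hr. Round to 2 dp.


Q = 1.08 * 3616 * 17.0 = 66389.76 BTU/hr

66389.76 BTU/hr


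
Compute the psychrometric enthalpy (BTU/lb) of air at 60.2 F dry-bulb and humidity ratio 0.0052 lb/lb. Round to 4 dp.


h = 0.24*60.2 + 0.0052*(1061+0.444*60.2) = 20.1042 BTU/lb

20.1042 BTU/lb


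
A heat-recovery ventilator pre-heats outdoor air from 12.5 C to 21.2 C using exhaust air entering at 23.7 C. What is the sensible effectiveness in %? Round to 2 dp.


eff = (21.2-12.5)/(23.7-12.5)*100 = 77.68 %

77.68 %


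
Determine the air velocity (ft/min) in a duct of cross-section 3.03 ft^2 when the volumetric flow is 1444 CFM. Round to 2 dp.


V = 1444 / 3.03 = 476.57 ft/min

476.57 ft/min


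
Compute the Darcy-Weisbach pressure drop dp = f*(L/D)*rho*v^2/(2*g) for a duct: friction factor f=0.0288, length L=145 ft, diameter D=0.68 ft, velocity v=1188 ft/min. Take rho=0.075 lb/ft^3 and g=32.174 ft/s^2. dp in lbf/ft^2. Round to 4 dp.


v_fps = 1188/60 = 19.8 ft/s
dp = 0.0288*(145/0.68)*0.075*19.8^2/(2*32.174) = 2.8061 lbf/ft^2

2.8061 lbf/ft^2


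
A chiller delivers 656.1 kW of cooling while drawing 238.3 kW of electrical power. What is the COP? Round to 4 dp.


COP = 656.1 / 238.3 = 2.7533

2.7533


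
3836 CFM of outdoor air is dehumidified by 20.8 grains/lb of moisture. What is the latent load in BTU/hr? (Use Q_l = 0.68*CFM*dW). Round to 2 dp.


Q = 0.68 * 3836 * 20.8 = 54256.38 BTU/hr

54256.38 BTU/hr


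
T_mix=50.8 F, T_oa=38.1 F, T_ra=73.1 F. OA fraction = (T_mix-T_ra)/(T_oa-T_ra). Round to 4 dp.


frac = (50.8 - 73.1) / (38.1 - 73.1) = 0.6371

0.6371


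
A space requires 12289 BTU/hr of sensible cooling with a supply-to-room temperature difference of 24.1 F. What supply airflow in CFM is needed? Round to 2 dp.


CFM = 12289 / (1.08 * 24.1) = 472.15

472.15 CFM


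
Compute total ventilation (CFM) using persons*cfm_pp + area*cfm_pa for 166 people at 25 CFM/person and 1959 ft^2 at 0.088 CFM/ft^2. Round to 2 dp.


Total = 166*25 + 1959*0.088 = 4322.39 CFM

4322.39 CFM


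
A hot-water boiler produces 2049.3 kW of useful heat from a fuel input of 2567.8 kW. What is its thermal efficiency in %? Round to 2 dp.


eta = (2049.3/2567.8)*100 = 79.81 %

79.81 %


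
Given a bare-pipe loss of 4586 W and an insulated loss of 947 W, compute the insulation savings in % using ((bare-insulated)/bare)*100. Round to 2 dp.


Savings = ((4586-947)/4586)*100 = 79.35 %

79.35 %


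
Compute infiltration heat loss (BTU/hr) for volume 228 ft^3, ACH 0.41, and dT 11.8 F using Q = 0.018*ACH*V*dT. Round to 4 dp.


Q = 0.018 * 0.41 * 228 * 11.8 = 19.8552 BTU/hr

19.8552 BTU/hr


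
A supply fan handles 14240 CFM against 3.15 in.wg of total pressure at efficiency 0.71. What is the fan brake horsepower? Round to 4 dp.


BHP = 14240 * 3.15 / (6356 * 0.71) = 9.9398 hp

9.9398 hp


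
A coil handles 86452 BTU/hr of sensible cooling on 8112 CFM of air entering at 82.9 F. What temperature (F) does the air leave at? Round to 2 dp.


dT = 86452/(1.08*8112) = 9.8679
T_leave = 82.9 - 9.8679 = 73.03 F

73.03 F


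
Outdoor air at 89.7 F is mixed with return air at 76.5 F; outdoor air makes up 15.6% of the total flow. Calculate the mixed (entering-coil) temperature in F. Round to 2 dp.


T_mix = 76.5 + (15.6/100)*(89.7-76.5) = 78.56 F

78.56 F


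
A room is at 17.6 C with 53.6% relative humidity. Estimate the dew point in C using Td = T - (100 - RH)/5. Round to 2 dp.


Td = 17.6 - (100-53.6)/5 = 8.32 C

8.32 C


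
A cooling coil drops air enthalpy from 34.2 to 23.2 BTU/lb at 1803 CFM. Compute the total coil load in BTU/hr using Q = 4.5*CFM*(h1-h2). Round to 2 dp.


Q = 4.5 * 1803 * (34.2 - 23.2) = 89248.50 BTU/hr

89248.50 BTU/hr


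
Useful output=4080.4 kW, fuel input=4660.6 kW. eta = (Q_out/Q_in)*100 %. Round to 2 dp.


eta = (4080.4/4660.6)*100 = 87.55 %

87.55 %


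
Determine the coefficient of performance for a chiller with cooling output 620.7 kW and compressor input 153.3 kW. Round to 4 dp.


COP = 620.7 / 153.3 = 4.0489

4.0489


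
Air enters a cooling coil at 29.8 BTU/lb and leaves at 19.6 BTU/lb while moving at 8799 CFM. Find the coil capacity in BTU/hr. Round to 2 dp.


Q = 4.5 * 8799 * (29.8 - 19.6) = 403874.10 BTU/hr

403874.10 BTU/hr


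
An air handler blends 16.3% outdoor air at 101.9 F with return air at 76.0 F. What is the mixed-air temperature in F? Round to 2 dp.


T_mix = 76.0 + (16.3/100)*(101.9-76.0) = 80.22 F

80.22 F


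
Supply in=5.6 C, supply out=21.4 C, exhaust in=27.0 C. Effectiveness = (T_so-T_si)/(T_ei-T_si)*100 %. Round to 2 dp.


eff = (21.4-5.6)/(27.0-5.6)*100 = 73.83 %

73.83 %


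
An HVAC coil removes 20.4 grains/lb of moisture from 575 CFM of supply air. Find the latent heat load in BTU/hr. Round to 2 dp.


Q = 0.68 * 575 * 20.4 = 7976.40 BTU/hr

7976.40 BTU/hr


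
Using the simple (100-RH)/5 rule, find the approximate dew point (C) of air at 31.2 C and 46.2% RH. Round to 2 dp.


Td = 31.2 - (100-46.2)/5 = 20.44 C

20.44 C


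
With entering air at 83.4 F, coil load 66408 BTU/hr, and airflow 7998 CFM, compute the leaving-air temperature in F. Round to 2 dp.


dT = 66408/(1.08*7998) = 7.6880
T_leave = 83.4 - 7.6880 = 75.71 F

75.71 F


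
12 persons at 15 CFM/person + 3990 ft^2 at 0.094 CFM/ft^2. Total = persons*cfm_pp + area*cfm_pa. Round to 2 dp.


Total = 12*15 + 3990*0.094 = 555.06 CFM

555.06 CFM


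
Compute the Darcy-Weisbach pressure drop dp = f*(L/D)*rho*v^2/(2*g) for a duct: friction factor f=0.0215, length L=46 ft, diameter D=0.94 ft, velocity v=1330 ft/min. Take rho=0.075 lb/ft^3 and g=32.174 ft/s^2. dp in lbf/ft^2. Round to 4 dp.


v_fps = 1330/60 = 22.1667 ft/s
dp = 0.0215*(46/0.94)*0.075*22.1667^2/(2*32.174) = 0.6026 lbf/ft^2

0.6026 lbf/ft^2


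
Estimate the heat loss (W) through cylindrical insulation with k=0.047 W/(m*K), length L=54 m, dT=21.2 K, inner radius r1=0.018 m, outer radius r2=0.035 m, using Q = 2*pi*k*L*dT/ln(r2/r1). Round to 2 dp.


Q = 2*pi*0.047*54*21.2/ln(0.035/0.018) = 508.39 W

508.39 W


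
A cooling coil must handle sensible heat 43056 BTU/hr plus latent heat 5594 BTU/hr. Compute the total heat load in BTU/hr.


Qt = 43056 + 5594 = 48650 BTU/hr

48650 BTU/hr


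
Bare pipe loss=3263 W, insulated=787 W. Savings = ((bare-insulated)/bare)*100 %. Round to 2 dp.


Savings = ((3263-787)/3263)*100 = 75.88 %

75.88 %


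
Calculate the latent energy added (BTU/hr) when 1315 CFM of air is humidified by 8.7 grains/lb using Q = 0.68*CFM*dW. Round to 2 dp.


Q = 0.68 * 1315 * 8.7 = 7779.54 BTU/hr

7779.54 BTU/hr


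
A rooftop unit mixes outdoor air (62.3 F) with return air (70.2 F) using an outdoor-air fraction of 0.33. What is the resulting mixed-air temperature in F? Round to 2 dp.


T_mix = 0.33*62.3 + 0.67*70.2 = 67.59 F

67.59 F


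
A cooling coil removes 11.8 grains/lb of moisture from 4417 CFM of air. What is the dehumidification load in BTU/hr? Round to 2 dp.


Q = 0.68 * 4417 * 11.8 = 35442.01 BTU/hr

35442.01 BTU/hr


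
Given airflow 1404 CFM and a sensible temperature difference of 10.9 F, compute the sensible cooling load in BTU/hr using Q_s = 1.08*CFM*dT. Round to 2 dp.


Q = 1.08 * 1404 * 10.9 = 16527.89 BTU/hr

16527.89 BTU/hr


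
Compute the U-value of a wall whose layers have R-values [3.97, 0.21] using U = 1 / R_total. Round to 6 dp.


R_total = 3.97 + 0.21 = 4.18
U = 1/4.18 = 0.239234

0.239234


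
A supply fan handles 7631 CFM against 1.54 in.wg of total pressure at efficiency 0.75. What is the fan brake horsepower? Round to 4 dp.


BHP = 7631 * 1.54 / (6356 * 0.75) = 2.4652 hp

2.4652 hp


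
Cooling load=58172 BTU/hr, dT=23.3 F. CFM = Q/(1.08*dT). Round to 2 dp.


CFM = 58172 / (1.08 * 23.3) = 2311.72

2311.72 CFM


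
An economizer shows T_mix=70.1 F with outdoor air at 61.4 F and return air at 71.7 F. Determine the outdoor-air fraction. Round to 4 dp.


frac = (70.1 - 71.7) / (61.4 - 71.7) = 0.1553

0.1553


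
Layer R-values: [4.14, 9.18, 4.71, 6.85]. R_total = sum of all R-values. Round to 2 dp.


R_total = 4.14 + 9.18 + 4.71 + 6.85 = 24.88

24.88


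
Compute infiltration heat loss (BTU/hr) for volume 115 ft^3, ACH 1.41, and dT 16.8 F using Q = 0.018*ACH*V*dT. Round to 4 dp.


Q = 0.018 * 1.41 * 115 * 16.8 = 49.0342 BTU/hr

49.0342 BTU/hr


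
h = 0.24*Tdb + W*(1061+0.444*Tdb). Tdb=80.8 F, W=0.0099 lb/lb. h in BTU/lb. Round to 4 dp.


h = 0.24*80.8 + 0.0099*(1061+0.444*80.8) = 30.2511 BTU/lb

30.2511 BTU/lb


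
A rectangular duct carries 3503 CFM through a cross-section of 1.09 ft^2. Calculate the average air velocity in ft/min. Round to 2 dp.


V = 3503 / 1.09 = 3213.76 ft/min

3213.76 ft/min


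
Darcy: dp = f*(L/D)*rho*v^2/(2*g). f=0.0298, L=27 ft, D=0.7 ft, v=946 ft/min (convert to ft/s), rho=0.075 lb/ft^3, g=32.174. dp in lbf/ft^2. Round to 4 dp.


v_fps = 946/60 = 15.7667 ft/s
dp = 0.0298*(27/0.7)*0.075*15.7667^2/(2*32.174) = 0.3330 lbf/ft^2

0.3330 lbf/ft^2


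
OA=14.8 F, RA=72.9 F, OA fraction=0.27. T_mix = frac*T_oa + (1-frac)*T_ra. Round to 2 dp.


T_mix = 0.27*14.8 + 0.73*72.9 = 57.21 F

57.21 F


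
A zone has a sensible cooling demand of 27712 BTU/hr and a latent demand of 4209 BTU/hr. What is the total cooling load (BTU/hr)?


Qt = 27712 + 4209 = 31921 BTU/hr

31921 BTU/hr


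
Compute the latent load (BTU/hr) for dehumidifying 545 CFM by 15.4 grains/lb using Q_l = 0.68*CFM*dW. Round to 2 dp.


Q = 0.68 * 545 * 15.4 = 5707.24 BTU/hr

5707.24 BTU/hr


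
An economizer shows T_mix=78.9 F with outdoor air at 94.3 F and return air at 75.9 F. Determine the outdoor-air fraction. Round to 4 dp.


frac = (78.9 - 75.9) / (94.3 - 75.9) = 0.1630

0.1630


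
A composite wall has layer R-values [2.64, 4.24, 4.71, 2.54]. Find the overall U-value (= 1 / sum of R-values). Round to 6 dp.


R_total = 2.64 + 4.24 + 4.71 + 2.54 = 14.13
U = 1/14.13 = 0.070771

0.070771


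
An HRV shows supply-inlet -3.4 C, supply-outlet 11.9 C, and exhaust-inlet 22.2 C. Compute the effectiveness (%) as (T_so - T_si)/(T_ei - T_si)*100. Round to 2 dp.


eff = (11.9-(-3.4))/(22.2-(-3.4))*100 = 59.77 %

59.77 %


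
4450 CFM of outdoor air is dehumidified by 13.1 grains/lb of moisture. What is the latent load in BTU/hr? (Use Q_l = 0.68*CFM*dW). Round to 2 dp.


Q = 0.68 * 4450 * 13.1 = 39640.60 BTU/hr

39640.60 BTU/hr


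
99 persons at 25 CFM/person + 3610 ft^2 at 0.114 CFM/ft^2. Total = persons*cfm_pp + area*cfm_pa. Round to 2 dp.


Total = 99*25 + 3610*0.114 = 2886.54 CFM

2886.54 CFM


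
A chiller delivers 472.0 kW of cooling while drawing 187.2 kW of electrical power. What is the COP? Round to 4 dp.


COP = 472.0 / 187.2 = 2.5214

2.5214


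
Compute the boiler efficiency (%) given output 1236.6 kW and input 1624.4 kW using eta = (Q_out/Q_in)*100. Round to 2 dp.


eta = (1236.6/1624.4)*100 = 76.13 %

76.13 %


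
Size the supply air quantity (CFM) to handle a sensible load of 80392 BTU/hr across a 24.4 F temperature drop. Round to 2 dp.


CFM = 80392 / (1.08 * 24.4) = 3050.70

3050.70 CFM


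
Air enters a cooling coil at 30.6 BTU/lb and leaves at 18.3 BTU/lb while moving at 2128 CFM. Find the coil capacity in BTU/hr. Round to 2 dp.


Q = 4.5 * 2128 * (30.6 - 18.3) = 117784.80 BTU/hr

117784.80 BTU/hr


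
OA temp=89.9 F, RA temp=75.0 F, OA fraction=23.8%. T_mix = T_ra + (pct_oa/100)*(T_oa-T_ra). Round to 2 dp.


T_mix = 75.0 + (23.8/100)*(89.9-75.0) = 78.55 F

78.55 F


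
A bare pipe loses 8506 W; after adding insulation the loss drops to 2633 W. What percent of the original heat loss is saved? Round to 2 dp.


Savings = ((8506-2633)/8506)*100 = 69.05 %

69.05 %


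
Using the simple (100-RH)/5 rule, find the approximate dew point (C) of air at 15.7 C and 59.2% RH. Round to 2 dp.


Td = 15.7 - (100-59.2)/5 = 7.54 C

7.54 C


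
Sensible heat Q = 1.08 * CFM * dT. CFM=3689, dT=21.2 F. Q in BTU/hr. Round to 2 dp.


Q = 1.08 * 3689 * 21.2 = 84463.34 BTU/hr

84463.34 BTU/hr


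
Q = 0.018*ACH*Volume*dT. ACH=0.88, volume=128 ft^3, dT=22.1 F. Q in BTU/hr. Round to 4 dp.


Q = 0.018 * 0.88 * 128 * 22.1 = 44.8082 BTU/hr

44.8082 BTU/hr


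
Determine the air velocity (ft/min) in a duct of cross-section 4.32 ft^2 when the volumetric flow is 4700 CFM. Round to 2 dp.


V = 4700 / 4.32 = 1087.96 ft/min

1087.96 ft/min


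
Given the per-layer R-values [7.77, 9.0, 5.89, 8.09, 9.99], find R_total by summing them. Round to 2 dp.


R_total = 7.77 + 9.0 + 5.89 + 8.09 + 9.99 = 40.74

40.74


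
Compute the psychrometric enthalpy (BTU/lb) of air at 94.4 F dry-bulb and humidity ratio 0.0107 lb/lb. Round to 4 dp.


h = 0.24*94.4 + 0.0107*(1061+0.444*94.4) = 34.4572 BTU/lb

34.4572 BTU/lb


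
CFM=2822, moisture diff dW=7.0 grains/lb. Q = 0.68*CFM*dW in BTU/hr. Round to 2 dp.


Q = 0.68 * 2822 * 7.0 = 13432.72 BTU/hr

13432.72 BTU/hr


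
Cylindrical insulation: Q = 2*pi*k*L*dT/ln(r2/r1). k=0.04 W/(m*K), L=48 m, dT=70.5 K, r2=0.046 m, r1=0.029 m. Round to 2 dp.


Q = 2*pi*0.04*48*70.5/ln(0.046/0.029) = 1843.50 W

1843.50 W


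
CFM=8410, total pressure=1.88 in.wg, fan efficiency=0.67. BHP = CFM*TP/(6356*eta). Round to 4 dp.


BHP = 8410 * 1.88 / (6356 * 0.67) = 3.7127 hp

3.7127 hp


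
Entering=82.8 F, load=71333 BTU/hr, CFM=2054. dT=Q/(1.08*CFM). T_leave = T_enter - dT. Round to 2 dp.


dT = 71333/(1.08*2054) = 32.1563
T_leave = 82.8 - 32.1563 = 50.64 F

50.64 F


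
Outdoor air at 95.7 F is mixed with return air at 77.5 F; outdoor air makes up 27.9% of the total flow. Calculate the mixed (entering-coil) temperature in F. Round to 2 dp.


T_mix = 77.5 + (27.9/100)*(95.7-77.5) = 82.58 F

82.58 F


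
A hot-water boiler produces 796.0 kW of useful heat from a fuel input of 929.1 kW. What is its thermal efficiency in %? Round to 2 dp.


eta = (796.0/929.1)*100 = 85.67 %

85.67 %


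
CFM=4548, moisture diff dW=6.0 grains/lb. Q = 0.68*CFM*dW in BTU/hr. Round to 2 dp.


Q = 0.68 * 4548 * 6.0 = 18555.84 BTU/hr

18555.84 BTU/hr


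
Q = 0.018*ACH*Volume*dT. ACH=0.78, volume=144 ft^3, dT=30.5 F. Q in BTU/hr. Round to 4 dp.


Q = 0.018 * 0.78 * 144 * 30.5 = 61.6637 BTU/hr

61.6637 BTU/hr


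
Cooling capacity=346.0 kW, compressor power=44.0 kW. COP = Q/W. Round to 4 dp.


COP = 346.0 / 44.0 = 7.8636

7.8636


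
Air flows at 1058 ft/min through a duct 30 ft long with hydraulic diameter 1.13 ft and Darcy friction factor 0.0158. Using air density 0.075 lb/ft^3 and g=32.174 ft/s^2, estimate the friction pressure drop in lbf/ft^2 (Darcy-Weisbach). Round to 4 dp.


v_fps = 1058/60 = 17.6333 ft/s
dp = 0.0158*(30/1.13)*0.075*17.6333^2/(2*32.174) = 0.1520 lbf/ft^2

0.1520 lbf/ft^2


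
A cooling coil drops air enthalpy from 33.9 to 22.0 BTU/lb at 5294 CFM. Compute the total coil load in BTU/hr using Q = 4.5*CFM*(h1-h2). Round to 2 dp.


Q = 4.5 * 5294 * (33.9 - 22.0) = 283493.70 BTU/hr

283493.70 BTU/hr


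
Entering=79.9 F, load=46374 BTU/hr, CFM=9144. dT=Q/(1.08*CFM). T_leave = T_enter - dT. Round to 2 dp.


dT = 46374/(1.08*9144) = 4.6959
T_leave = 79.9 - 4.6959 = 75.20 F

75.20 F


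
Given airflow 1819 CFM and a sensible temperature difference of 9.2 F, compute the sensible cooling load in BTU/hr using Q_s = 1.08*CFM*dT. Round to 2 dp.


Q = 1.08 * 1819 * 9.2 = 18073.58 BTU/hr

18073.58 BTU/hr


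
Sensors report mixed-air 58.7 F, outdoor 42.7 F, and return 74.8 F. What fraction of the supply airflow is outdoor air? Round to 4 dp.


frac = (58.7 - 74.8) / (42.7 - 74.8) = 0.5016

0.5016


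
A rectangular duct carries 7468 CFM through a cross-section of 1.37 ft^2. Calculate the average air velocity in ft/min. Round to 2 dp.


V = 7468 / 1.37 = 5451.09 ft/min

5451.09 ft/min


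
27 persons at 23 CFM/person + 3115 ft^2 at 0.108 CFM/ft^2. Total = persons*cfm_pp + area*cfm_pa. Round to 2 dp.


Total = 27*23 + 3115*0.108 = 957.42 CFM

957.42 CFM


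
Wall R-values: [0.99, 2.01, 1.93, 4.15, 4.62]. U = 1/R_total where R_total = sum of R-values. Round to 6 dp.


R_total = 0.99 + 2.01 + 1.93 + 4.15 + 4.62 = 13.70
U = 1/13.70 = 0.072993

0.072993


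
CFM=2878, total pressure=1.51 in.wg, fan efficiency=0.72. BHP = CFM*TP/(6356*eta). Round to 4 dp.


BHP = 2878 * 1.51 / (6356 * 0.72) = 0.9496 hp

0.9496 hp


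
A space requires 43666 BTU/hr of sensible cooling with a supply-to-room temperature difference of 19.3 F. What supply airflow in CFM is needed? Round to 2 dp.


CFM = 43666 / (1.08 * 19.3) = 2094.90

2094.90 CFM


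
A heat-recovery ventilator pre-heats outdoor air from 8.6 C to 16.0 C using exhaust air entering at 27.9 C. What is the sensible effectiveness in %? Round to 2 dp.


eff = (16.0-8.6)/(27.9-8.6)*100 = 38.34 %

38.34 %


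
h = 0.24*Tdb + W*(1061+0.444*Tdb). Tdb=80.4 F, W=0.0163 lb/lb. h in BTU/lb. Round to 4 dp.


h = 0.24*80.4 + 0.0163*(1061+0.444*80.4) = 37.1722 BTU/lb

37.1722 BTU/lb


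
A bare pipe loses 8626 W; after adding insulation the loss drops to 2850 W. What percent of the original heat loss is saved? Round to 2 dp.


Savings = ((8626-2850)/8626)*100 = 66.96 %

66.96 %


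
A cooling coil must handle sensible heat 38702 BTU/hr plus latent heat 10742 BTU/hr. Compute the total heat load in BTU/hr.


Qt = 38702 + 10742 = 49444 BTU/hr

49444 BTU/hr


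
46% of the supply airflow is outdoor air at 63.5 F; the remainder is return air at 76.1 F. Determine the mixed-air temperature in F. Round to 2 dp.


T_mix = 0.46*63.5 + 0.54*76.1 = 70.30 F

70.30 F


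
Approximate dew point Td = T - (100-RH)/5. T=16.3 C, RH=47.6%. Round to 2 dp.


Td = 16.3 - (100-47.6)/5 = 5.82 C

5.82 C


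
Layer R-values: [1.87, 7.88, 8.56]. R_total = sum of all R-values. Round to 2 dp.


R_total = 1.87 + 7.88 + 8.56 = 18.31

18.31


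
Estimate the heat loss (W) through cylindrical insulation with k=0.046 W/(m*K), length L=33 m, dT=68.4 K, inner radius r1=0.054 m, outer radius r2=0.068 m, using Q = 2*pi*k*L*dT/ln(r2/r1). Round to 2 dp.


Q = 2*pi*0.046*33*68.4/ln(0.068/0.054) = 2830.04 W

2830.04 W


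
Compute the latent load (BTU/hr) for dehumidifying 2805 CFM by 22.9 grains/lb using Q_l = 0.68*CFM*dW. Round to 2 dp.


Q = 0.68 * 2805 * 22.9 = 43679.46 BTU/hr

43679.46 BTU/hr


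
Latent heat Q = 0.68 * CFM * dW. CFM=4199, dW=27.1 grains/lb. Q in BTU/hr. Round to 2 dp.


Q = 0.68 * 4199 * 27.1 = 77379.17 BTU/hr

77379.17 BTU/hr


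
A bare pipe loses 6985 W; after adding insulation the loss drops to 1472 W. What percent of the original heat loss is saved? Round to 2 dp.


Savings = ((6985-1472)/6985)*100 = 78.93 %

78.93 %


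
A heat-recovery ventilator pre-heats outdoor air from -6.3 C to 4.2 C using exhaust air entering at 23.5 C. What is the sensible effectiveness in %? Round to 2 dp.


eff = (4.2-(-6.3))/(23.5-(-6.3))*100 = 35.23 %

35.23 %


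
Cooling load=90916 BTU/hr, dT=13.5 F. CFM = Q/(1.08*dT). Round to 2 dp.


CFM = 90916 / (1.08 * 13.5) = 6235.67

6235.67 CFM


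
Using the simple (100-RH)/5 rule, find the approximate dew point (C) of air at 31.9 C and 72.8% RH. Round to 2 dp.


Td = 31.9 - (100-72.8)/5 = 26.46 C

26.46 C


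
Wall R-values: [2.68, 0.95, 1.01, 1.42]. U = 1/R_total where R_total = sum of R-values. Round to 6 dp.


R_total = 2.68 + 0.95 + 1.01 + 1.42 = 6.06
U = 1/6.06 = 0.165017

0.165017


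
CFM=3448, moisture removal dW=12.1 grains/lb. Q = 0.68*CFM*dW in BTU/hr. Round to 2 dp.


Q = 0.68 * 3448 * 12.1 = 28370.14 BTU/hr

28370.14 BTU/hr


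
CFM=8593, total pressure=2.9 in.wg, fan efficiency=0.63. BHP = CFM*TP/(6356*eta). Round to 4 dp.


BHP = 8593 * 2.9 / (6356 * 0.63) = 6.2233 hp

6.2233 hp


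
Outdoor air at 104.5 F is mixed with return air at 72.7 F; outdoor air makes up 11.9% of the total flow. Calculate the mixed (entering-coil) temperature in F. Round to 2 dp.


T_mix = 72.7 + (11.9/100)*(104.5-72.7) = 76.48 F

76.48 F


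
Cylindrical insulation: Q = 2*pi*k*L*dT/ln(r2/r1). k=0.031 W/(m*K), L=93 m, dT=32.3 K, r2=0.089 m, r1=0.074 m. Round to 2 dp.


Q = 2*pi*0.031*93*32.3/ln(0.089/0.074) = 3170.03 W

3170.03 W


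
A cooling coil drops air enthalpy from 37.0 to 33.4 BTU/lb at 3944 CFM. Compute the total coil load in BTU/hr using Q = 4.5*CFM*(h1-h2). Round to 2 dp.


Q = 4.5 * 3944 * (37.0 - 33.4) = 63892.80 BTU/hr

63892.80 BTU/hr


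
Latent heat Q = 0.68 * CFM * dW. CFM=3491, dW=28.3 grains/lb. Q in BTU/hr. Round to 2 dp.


Q = 0.68 * 3491 * 28.3 = 67180.80 BTU/hr

67180.80 BTU/hr


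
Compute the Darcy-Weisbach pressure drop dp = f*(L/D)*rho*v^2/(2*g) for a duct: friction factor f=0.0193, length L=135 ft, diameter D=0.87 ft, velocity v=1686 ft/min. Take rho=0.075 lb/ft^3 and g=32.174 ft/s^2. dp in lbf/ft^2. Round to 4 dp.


v_fps = 1686/60 = 28.1 ft/s
dp = 0.0193*(135/0.87)*0.075*28.1^2/(2*32.174) = 2.7562 lbf/ft^2

2.7562 lbf/ft^2


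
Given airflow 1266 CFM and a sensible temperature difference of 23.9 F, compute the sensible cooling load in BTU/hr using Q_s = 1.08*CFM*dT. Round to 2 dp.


Q = 1.08 * 1266 * 23.9 = 32677.99 BTU/hr

32677.99 BTU/hr
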